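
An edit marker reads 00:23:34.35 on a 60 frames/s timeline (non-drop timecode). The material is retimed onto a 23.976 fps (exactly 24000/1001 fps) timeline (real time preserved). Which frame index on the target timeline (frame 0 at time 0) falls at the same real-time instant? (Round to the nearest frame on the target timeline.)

frame 33916

Source frame index: (0×3600 + 23×60 + 34) × 60 + 35 = 84875.
Real time: 84875 / (60) = 16975/12 s.
Target frame: (16975/12) × (24000/1001) = 4850000/143 ≈ 33916.084 → 33916.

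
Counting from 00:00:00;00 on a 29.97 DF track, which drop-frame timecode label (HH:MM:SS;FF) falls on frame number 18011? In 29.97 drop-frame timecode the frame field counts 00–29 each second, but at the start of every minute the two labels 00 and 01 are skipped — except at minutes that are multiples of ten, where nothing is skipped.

Each 10-minute DF block holds 10 × 60 × 30 − 9 × 2 = 17982 frames. 18011 ÷ 17982 → 1 full block, remainder 29.
Within the partial block the first minute is 1800 frames and each further minute 1798, so 0 further minute boundaries passed. Total skipped labels = 18 × 1 + 2 × 0 = 18.
Non-drop label index = 18011 + 18 = 18029; at 30 labels/s that is 00:10:00:29, i.e. DF 00:10:00;29.

00:10:00;29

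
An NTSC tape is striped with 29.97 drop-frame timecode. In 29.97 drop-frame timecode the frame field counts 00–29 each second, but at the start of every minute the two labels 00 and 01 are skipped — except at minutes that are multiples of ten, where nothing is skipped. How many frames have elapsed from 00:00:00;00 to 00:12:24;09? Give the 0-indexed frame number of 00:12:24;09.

Complete 10-minute blocks: 1, each 17982 frames → 17982.
Remaining 2 whole minutes in the current block: 1800 + 1 × 1798 = 3598 frames.
Within the current minute: 24 × 30 + 9 − 2 = 727 (labels ;00/;01 skipped at this minute). Total = 17982 + 3598 + 727 = 22307.

22307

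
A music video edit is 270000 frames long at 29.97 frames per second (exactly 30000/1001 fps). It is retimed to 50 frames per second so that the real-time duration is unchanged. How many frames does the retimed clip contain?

Target frames = source frames × (target rate / source rate) = 270000 × (50)/(30000/1001) = 270000 × 1001/600 = 450450.

450450 frames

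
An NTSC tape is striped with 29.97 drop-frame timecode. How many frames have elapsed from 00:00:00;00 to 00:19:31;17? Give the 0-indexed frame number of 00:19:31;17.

As if non-drop at 30 labels/s: (0 × 3600 + 19 × 60 + 31) × 30 + 17 = 35147.
Minute boundaries passed: 19; those not divisible by 10: 19 − 1 = 18; dropped labels = 2 × 18 = 36.
Actual frame index = 35147 − 36 = 35111.

35111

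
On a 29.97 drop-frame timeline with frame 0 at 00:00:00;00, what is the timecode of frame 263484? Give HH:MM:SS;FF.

Each 10-minute DF block holds 10 × 60 × 30 − 9 × 2 = 17982 frames. 263484 ÷ 17982 → 14 full blocks, remainder 11736.
Within the partial block the first minute is 1800 frames and each further minute 1798, so 6 further minute boundaries passed. Total skipped labels = 18 × 14 + 2 × 6 = 264.
Non-drop label index = 263484 + 264 = 263748; at 30 labels/s that is 02:26:31:18, i.e. DF 02:26:31;18.

02:26:31;18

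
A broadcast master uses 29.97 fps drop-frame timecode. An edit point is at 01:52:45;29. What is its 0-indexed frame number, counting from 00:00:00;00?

202777

As if non-drop at 30 labels/s: (1 × 3600 + 52 × 60 + 45) × 30 + 29 = 202979.
Minute boundaries passed: 112; those not divisible by 10: 112 − 11 = 101; dropped labels = 2 × 101 = 202.
Actual frame index = 202979 − 202 = 202777.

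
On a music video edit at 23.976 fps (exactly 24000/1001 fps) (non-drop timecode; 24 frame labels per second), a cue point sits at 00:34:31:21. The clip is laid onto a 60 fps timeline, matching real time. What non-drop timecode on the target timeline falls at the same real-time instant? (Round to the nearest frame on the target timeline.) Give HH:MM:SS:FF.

00:34:33:57

Source frame index: (0×3600 + 34×60 + 31) × 24 + 21 = 49725.
Real time: 49725 / (24000/1001) = 663663/320 s.
Target frame: (663663/320) × (60) = 1990989/16 ≈ 124436.812 → 124437.
At 60 labels/s: frame 124437 → 00:34:33:57.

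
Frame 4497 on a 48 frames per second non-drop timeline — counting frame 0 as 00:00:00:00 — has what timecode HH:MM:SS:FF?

4497 ÷ 48 = 93 full seconds, remainder 33 frames.
93 s = 0 h 1 min 33 s.
Timecode: 00:01:33:33.

00:01:33:33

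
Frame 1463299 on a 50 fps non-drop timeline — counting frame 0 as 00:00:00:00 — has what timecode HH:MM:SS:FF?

08:07:45:49

1463299 ÷ 50 = 29265 full seconds, remainder 49 frames.
29265 s = 8 h 7 min 45 s.
Timecode: 08:07:45:49.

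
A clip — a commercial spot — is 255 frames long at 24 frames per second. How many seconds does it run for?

Running time = 255 / (24) = 10.625 s.

10.625 seconds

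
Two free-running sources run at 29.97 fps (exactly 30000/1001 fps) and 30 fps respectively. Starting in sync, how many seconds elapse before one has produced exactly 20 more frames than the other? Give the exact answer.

The gap grows by |30 − 30000/1001| = 30/1001 frames per second.
Time for a 20-frame gap: 20 ÷ (30/1001) = 2002/3 s.

2002/3 seconds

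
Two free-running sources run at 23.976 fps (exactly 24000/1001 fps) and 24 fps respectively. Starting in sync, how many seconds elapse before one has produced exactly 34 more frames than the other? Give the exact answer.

17017/12 seconds

The gap grows by |24 − 24000/1001| = 24/1001 frames per second.
Time for a 34-frame gap: 34 ÷ (24/1001) = 17017/12 s.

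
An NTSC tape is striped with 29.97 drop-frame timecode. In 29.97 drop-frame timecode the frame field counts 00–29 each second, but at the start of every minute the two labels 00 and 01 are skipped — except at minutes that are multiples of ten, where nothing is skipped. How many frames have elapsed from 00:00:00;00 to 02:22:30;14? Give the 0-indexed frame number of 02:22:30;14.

Complete 10-minute blocks: 14, each 17982 frames → 251748.
Remaining 2 whole minutes in the current block: 1800 + 1 × 1798 = 3598 frames.
Within the current minute: 30 × 30 + 14 − 2 = 912 (labels ;00/;01 skipped at this minute). Total = 251748 + 3598 + 912 = 256258.

256258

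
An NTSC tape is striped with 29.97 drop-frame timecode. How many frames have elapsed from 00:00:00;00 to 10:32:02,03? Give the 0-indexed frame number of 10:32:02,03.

Complete 10-minute blocks: 63, each 17982 frames → 1132866.
Remaining 2 whole minutes in the current block: 1800 + 1 × 1798 = 3598 frames.
Within the current minute: 2 × 30 + 3 − 2 = 61 (labels ;00/;01 skipped at this minute). Total = 1132866 + 3598 + 61 = 1136525.

1136525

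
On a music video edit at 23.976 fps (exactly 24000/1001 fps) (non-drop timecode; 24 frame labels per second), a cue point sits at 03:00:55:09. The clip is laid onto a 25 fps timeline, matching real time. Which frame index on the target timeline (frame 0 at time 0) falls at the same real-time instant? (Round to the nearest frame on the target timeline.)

Source frame index: (3×3600 + 0×60 + 55) × 24 + 9 = 260529.
Real time: 260529 / (24000/1001) = 86929843/8000 s.
Target frame: (86929843/8000) × (25) = 86929843/320 ≈ 271655.759 → 271656.

frame 271656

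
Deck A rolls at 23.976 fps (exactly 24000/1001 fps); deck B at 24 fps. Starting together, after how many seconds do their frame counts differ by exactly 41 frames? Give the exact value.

41041/24 seconds

The gap grows by |24 − 24000/1001| = 24/1001 frames per second.
Time for a 41-frame gap: 41 ÷ (24/1001) = 41041/24 s.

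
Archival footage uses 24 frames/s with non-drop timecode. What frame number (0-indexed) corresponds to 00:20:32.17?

Total seconds to the label: (0 × 3600 + 20 × 60 + 32) = 1232.
Frame index = 1232 × 24 + 17 = 29585.

frame 29585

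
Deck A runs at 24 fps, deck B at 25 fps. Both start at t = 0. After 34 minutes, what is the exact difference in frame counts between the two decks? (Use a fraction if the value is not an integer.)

2040 frames

34 min = 2040 s.
A emits 24 × 2040 = 48960 frames; B emits 25 × 2040 = 51000.
Difference = 2040 frames; B is ahead of A.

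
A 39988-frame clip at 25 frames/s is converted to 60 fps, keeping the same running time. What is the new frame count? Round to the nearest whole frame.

95971 frames

Frames at target rate = 39988 × (60) / (25) = 479856/5 ≈ 95971.200.
Nearest whole frame: 95971.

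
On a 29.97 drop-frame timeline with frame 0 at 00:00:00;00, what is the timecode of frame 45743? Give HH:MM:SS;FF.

00:25:26;09

Each 10-minute DF block holds 10 × 60 × 30 − 9 × 2 = 17982 frames. 45743 ÷ 17982 → 2 full blocks, remainder 9779.
Within the partial block the first minute is 1800 frames and each further minute 1798, so 5 further minute boundaries passed. Total skipped labels = 18 × 2 + 2 × 5 = 46.
Non-drop label index = 45743 + 46 = 45789; at 30 labels/s that is 00:25:26:09, i.e. DF 00:25:26;09.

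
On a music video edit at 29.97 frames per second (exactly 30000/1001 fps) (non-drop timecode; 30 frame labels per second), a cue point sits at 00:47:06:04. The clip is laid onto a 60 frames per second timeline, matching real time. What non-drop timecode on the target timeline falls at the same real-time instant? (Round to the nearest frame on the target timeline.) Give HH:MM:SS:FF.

00:47:08:58

Source frame index: (0×3600 + 47×60 + 6) × 30 + 4 = 84784.
Real time: 84784 / (30000/1001) = 5304299/1875 s.
Target frame: (5304299/1875) × (60) = 21217196/125 ≈ 169737.568 → 169738.
At 60 labels/s: frame 169738 → 00:47:08:58.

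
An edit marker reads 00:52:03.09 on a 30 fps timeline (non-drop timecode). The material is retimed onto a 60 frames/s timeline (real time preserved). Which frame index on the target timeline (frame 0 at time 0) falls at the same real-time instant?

frame 187398

Source frame index: (0×3600 + 52×60 + 3) × 30 + 9 = 93699.
Real time: 93699 / (30) = 31233/10 s.
Target frame: (31233/10) × (60) = 187398.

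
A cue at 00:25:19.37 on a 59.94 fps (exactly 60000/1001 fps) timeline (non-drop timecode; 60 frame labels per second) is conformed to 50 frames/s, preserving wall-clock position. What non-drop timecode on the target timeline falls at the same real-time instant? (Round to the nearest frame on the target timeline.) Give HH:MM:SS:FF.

Source frame index: (0×3600 + 25×60 + 19) × 60 + 37 = 91177.
Real time: 91177 / (60000/1001) = 91268177/60000 s.
Target frame: (91268177/60000) × (50) = 91268177/1200 ≈ 76056.814 → 76057.
At 50 labels/s: frame 76057 → 00:25:21:07.

00:25:21:07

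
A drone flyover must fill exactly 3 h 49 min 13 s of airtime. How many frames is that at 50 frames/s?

687650 frames

3 h 49 min 13 s = 13753 s.
Frames = 13753 × 50 = 687650.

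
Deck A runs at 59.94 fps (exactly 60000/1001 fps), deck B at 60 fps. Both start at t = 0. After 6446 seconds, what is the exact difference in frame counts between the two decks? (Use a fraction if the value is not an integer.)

35160/91 frames

A emits 60000/1001 × 6446 = 35160000/91 frames; B emits 60 × 6446 = 386760.
Difference = 35160/91 frames (≈ 386.3736); B is ahead of A.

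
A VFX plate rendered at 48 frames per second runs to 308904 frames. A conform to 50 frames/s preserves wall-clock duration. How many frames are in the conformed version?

Target frames = source frames × (target rate / source rate) = 308904 × (50)/(48) = 308904 × 25/24 = 321775.

321775 frames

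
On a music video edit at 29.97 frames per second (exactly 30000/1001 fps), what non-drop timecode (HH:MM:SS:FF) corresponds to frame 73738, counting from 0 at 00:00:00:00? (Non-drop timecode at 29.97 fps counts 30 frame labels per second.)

00:40:57:28

73738 ÷ 30 = 2457 full seconds, remainder 28 frames.
2457 s = 0 h 40 min 57 s.
Timecode: 00:40:57:28.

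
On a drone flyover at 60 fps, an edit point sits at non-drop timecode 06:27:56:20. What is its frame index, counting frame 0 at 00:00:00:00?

Total seconds to the label: (6 × 3600 + 27 × 60 + 56) = 23276.
Frame index = 23276 × 60 + 20 = 1396580.

1396580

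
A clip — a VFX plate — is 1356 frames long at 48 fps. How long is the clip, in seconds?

28.25 seconds

Running time = 1356 / (48) = 28.25 s.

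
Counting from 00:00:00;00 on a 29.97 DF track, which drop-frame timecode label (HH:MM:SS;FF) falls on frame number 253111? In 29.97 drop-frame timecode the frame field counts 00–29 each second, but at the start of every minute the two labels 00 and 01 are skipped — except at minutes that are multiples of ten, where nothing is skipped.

Each 10-minute DF block holds 10 × 60 × 30 − 9 × 2 = 17982 frames. 253111 ÷ 17982 → 14 full blocks, remainder 1363.
Within the partial block the first minute is 1800 frames and each further minute 1798, so 0 further minute boundaries passed. Total skipped labels = 18 × 14 + 2 × 0 = 252.
Non-drop label index = 253111 + 252 = 253363; at 30 labels/s that is 02:20:45:13, i.e. DF 02:20:45;13.

02:20:45;13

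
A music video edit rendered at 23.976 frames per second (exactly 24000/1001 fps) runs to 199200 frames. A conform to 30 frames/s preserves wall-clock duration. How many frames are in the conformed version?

249249 frames

Target frames = source frames × (target rate / source rate) = 199200 × (30)/(24000/1001) = 199200 × 1001/800 = 249249.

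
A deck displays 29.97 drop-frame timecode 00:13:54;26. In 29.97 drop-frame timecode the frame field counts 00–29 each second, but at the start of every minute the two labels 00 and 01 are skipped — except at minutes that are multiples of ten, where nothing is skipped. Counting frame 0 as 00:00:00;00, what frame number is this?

As if non-drop at 30 labels/s: (0 × 3600 + 13 × 60 + 54) × 30 + 26 = 25046.
Minute boundaries passed: 13; those not divisible by 10: 13 − 1 = 12; dropped labels = 2 × 12 = 24.
Actual frame index = 25046 − 24 = 25022.

25022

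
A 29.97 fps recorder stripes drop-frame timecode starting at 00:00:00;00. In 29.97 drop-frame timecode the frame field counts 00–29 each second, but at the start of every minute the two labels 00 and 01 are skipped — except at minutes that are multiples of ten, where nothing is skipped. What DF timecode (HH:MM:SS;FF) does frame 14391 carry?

00:08:00;07

Ten DF minutes hold 17982 frames, so frame 14391 lies in block 0 (frames 0–17981) with 14391 frames into that block.
The block's first minute is 1800 frames and the rest 1798 each; 14391 frames reaches minute 8, so 0 × 18 + 8 × 2 = 16 labels have been skipped so far.
Adding those back, label number 14391 + 16 = 14407 at 30 labels/s is 480 s + 7 f = 0 h 8 min 0 s frame 7, i.e. 00:08:00;07.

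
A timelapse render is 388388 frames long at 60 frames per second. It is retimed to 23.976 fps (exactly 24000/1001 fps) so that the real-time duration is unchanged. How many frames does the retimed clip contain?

Target frames = source frames × (target rate / source rate) = 388388 × (24000/1001)/(60) = 388388 × 400/1001 = 155200.

155200 frames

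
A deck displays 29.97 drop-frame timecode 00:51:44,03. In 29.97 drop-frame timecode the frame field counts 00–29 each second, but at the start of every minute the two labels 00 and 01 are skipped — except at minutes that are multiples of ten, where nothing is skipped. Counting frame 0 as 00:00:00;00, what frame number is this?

As if non-drop at 30 labels/s: (0 × 3600 + 51 × 60 + 44) × 30 + 3 = 93123.
Minute boundaries passed: 51; those not divisible by 10: 51 − 5 = 46; dropped labels = 2 × 46 = 92.
Actual frame index = 93123 − 92 = 93031.

93031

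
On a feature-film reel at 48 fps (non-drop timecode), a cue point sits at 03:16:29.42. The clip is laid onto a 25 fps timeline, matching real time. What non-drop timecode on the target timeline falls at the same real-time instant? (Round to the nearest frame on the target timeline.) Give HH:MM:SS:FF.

Source frame index: (3×3600 + 16×60 + 29) × 48 + 42 = 565914.
Real time: 565914 / (48) = 94319/8 s.
Target frame: (94319/8) × (25) = 2357975/8 ≈ 294746.875 → 294747.
At 25 labels/s: frame 294747 → 03:16:29:22.

03:16:29:22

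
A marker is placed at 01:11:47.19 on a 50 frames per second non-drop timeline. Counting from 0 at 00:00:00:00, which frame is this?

Total seconds to the label: (1 × 3600 + 11 × 60 + 47) = 4307.
Frame index = 4307 × 50 + 19 = 215369.

215369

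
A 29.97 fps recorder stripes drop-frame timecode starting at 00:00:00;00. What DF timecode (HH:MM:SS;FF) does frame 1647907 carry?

15:16:25;07

Ten DF minutes hold 17982 frames, so frame 1647907 lies in block 91 (frames 1636362–1654343) with 11545 frames into that block.
The block's first minute is 1800 frames and the rest 1798 each; 11545 frames reaches minute 6, so 91 × 18 + 6 × 2 = 1650 labels have been skipped so far.
Adding those back, label number 1647907 + 1650 = 1649557 at 30 labels/s is 54985 s + 7 f = 15 h 16 min 25 s frame 7, i.e. 15:16:25;07.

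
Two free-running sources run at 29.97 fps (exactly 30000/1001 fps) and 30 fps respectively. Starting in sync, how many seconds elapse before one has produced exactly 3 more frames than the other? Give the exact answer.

The gap grows by |30 − 30000/1001| = 30/1001 frames per second.
Time for a 3-frame gap: 3 ÷ (30/1001) = 100.1 s.

100.1 seconds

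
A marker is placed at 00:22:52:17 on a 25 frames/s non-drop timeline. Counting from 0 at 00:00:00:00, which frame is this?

34317

Total seconds to the label: (0 × 3600 + 22 × 60 + 52) = 1372.
Frame index = 1372 × 25 + 17 = 34317.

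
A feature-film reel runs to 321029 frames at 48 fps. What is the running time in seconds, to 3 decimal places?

6688.104 seconds

Running time = 321029 × 1/48 = 321029/48 s ≈ 6688.104 s.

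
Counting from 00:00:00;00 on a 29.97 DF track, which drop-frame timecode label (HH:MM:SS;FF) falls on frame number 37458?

Ten DF minutes hold 17982 frames, so frame 37458 lies in block 2 (frames 35964–53945) with 1494 frames into that block.
The block's first minute is 1800 frames and the rest 1798 each; 1494 frames reaches minute 0, so 2 × 18 + 0 × 2 = 36 labels have been skipped so far.
Adding those back, label number 37458 + 36 = 37494 at 30 labels/s is 1249 s + 24 f = 0 h 20 min 49 s frame 24, i.e. 00:20:49;24.

00:20:49;24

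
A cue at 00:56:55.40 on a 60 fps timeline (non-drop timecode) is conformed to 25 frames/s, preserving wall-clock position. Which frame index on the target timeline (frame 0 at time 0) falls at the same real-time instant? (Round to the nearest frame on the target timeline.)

Source frame index: (0×3600 + 56×60 + 55) × 60 + 40 = 204940.
Real time: 204940 / (60) = 10247/3 s.
Target frame: (10247/3) × (25) = 256175/3 ≈ 85391.667 → 85392.

frame 85392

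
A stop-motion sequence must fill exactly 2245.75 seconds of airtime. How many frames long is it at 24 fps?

53898 frames

Frames = 2245.75 × 24 = 53898.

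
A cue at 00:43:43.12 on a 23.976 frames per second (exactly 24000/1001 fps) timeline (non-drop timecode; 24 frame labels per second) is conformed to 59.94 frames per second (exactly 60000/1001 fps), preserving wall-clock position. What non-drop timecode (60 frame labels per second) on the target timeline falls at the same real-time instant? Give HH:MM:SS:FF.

Source frame index: (0×3600 + 43×60 + 43) × 24 + 12 = 62964.
Real time: 62964 / (24000/1001) = 5252247/2000 s.
Target frame: (5252247/2000) × (60000/1001) = 157410.
At 60 labels/s: frame 157410 → 00:43:43:30.

00:43:43:30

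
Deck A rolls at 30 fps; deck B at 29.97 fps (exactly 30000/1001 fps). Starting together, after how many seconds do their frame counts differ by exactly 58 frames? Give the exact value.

29029/15 seconds

The gap grows by |30000/1001 − 30| = 30/1001 frames per second.
Time for a 58-frame gap: 58 ÷ (30/1001) = 29029/15 s.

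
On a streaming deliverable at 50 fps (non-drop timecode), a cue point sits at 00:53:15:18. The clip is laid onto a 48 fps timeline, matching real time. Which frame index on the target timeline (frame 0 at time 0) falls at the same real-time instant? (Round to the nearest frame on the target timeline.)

frame 153377

Source frame index: (0×3600 + 53×60 + 15) × 50 + 18 = 159768.
Real time: 159768 / (50) = 79884/25 s.
Target frame: (79884/25) × (48) = 3834432/25 ≈ 153377.280 → 153377.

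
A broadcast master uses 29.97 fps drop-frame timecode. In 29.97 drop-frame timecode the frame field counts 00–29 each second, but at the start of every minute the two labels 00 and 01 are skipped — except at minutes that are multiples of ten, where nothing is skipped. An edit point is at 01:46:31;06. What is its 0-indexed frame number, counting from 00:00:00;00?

As if non-drop at 30 labels/s: (1 × 3600 + 46 × 60 + 31) × 30 + 6 = 191736.
Minute boundaries passed: 106; those not divisible by 10: 106 − 10 = 96; dropped labels = 2 × 96 = 192.
Actual frame index = 191736 − 192 = 191544.

191544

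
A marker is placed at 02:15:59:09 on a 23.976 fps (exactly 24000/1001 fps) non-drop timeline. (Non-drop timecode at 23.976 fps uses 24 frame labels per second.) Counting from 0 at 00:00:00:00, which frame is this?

Total seconds to the label: (2 × 3600 + 15 × 60 + 59) = 8159.
Frame index = 8159 × 24 + 9 = 195825.

195825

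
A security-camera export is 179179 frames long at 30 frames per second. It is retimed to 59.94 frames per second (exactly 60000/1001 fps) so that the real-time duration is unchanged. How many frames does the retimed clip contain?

Target frames = source frames × (target rate / source rate) = 179179 × (60000/1001)/(30) = 179179 × 2000/1001 = 358000.

358000 frames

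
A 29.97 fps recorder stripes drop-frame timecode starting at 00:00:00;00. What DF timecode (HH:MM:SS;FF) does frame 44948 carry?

Ten DF minutes hold 17982 frames, so frame 44948 lies in block 2 (frames 35964–53945) with 8984 frames into that block.
The block's first minute is 1800 frames and the rest 1798 each; 8984 frames reaches minute 4, so 2 × 18 + 4 × 2 = 44 labels have been skipped so far.
Adding those back, label number 44948 + 44 = 44992 at 30 labels/s is 1499 s + 22 f = 0 h 24 min 59 s frame 22, i.e. 00:24:59;22.

00:24:59;22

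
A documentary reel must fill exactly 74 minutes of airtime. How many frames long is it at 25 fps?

111000 frames

74 min = 4440 s.
Frames = 4440 × 25 = 111000.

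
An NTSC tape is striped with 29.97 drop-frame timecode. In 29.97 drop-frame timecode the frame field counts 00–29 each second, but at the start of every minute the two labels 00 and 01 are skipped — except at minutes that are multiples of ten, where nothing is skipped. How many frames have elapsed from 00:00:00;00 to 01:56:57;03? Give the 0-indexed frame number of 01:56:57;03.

As if non-drop at 30 labels/s: (1 × 3600 + 56 × 60 + 57) × 30 + 3 = 210513.
Minute boundaries passed: 116; those not divisible by 10: 116 − 11 = 105; dropped labels = 2 × 105 = 210.
Actual frame index = 210513 − 210 = 210303.

210303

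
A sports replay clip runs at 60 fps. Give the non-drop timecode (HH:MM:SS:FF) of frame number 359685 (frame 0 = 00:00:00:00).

01:39:54:45

359685 ÷ 60 = 5994 full seconds, remainder 45 frames.
5994 s = 1 h 39 min 54 s.
Timecode: 01:39:54:45.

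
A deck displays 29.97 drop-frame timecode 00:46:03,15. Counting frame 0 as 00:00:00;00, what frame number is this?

82821

Complete 10-minute blocks: 4, each 17982 frames → 71928.
Remaining 6 whole minutes in the current block: 1800 + 5 × 1798 = 10790 frames.
Within the current minute: 3 × 30 + 15 − 2 = 103 (labels ;00/;01 skipped at this minute). Total = 71928 + 10790 + 103 = 82821.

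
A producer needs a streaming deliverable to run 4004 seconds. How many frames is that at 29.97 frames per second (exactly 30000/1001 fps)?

120000 frames

Frames = 4004 × 30000/1001 = 120000.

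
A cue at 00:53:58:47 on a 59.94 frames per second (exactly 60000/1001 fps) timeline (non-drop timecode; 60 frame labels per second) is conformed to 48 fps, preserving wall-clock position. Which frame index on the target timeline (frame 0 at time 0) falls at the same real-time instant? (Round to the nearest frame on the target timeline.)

frame 155617

Source frame index: (0×3600 + 53×60 + 58) × 60 + 47 = 194327.
Real time: 194327 / (60000/1001) = 194521327/60000 s.
Target frame: (194521327/60000) × (48) = 194521327/1250 ≈ 155617.062 → 155617.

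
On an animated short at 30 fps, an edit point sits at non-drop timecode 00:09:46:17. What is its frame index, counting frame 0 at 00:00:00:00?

17597

Total seconds to the label: (0 × 3600 + 9 × 60 + 46) = 586.
Frame index = 586 × 30 + 17 = 17597.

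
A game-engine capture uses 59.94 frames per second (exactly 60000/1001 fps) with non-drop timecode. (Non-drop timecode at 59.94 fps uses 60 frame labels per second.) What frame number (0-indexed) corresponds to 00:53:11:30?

frame 191490

Total seconds to the label: (0 × 3600 + 53 × 60 + 11) = 3191.
Frame index = 3191 × 60 + 30 = 191490.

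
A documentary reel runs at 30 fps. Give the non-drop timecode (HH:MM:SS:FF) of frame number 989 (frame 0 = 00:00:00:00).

989 ÷ 30 = 32 full seconds, remainder 29 frames.
32 s = 0 h 0 min 32 s.
Timecode: 00:00:32:29.

00:00:32:29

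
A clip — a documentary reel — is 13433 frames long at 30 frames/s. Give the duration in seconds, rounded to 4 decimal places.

447.7667 seconds

Running time = 13433 × 1/30 = 13433/30 s ≈ 447.7667 s.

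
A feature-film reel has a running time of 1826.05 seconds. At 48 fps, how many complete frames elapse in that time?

Frames = 1826.05 × 48 = 438252/5 ≈ 87650.4000.
Complete frames: 87650.

87650 frames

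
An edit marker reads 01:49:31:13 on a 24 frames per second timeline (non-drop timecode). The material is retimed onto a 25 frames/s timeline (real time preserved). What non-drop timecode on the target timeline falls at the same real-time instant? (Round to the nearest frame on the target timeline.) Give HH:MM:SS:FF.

01:49:31:14

Source frame index: (1×3600 + 49×60 + 31) × 24 + 13 = 157717.
Real time: 157717 / (24) = 157717/24 s.
Target frame: (157717/24) × (25) = 3942925/24 ≈ 164288.542 → 164289.
At 25 labels/s: frame 164289 → 01:49:31:14.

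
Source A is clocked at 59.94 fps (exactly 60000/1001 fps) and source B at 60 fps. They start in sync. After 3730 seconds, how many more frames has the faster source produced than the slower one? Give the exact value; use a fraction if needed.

A emits 60000/1001 × 3730 = 223800000/1001 frames; B emits 60 × 3730 = 223800.
Difference = 223800/1001 frames (≈ 223.5764); B is ahead of A.

223800/1001 frames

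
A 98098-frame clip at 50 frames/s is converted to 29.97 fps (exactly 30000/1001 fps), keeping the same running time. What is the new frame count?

58800 frames

Target frames = source frames × (target rate / source rate) = 98098 × (30000/1001)/(50) = 98098 × 600/1001 = 58800.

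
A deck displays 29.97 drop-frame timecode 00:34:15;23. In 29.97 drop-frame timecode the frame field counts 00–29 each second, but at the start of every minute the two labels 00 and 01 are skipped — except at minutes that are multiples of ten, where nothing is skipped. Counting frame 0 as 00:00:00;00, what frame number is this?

Complete 10-minute blocks: 3, each 17982 frames → 53946.
Remaining 4 whole minutes in the current block: 1800 + 3 × 1798 = 7194 frames.
Within the current minute: 15 × 30 + 23 − 2 = 471 (labels ;00/;01 skipped at this minute). Total = 53946 + 7194 + 471 = 61611.

61611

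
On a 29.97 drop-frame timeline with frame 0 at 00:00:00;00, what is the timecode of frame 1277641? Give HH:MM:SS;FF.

Ten DF minutes hold 17982 frames, so frame 1277641 lies in block 71 (frames 1276722–1294703) with 919 frames into that block.
The block's first minute is 1800 frames and the rest 1798 each; 919 frames reaches minute 0, so 71 × 18 + 0 × 2 = 1278 labels have been skipped so far.
Adding those back, label number 1277641 + 1278 = 1278919 at 30 labels/s is 42630 s + 19 f = 11 h 50 min 30 s frame 19, i.e. 11:50:30;19.

11:50:30;19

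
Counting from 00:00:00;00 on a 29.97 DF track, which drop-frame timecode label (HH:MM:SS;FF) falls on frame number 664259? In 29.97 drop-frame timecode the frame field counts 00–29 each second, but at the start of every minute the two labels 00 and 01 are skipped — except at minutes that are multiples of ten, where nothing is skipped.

06:09:24;05

Ten DF minutes hold 17982 frames, so frame 664259 lies in block 36 (frames 647352–665333) with 16907 frames into that block.
The block's first minute is 1800 frames and the rest 1798 each; 16907 frames reaches minute 9, so 36 × 18 + 9 × 2 = 666 labels have been skipped so far.
Adding those back, label number 664259 + 666 = 664925 at 30 labels/s is 22164 s + 5 f = 6 h 9 min 24 s frame 5, i.e. 06:09:24;05.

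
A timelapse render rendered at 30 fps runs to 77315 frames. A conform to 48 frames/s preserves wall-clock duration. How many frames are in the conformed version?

Target frames = source frames × (target rate / source rate) = 77315 × (48)/(30) = 77315 × 8/5 = 123704.

123704 frames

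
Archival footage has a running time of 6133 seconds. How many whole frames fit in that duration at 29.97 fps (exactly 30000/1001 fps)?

183806 frames

Frames = 6133 × 30000/1001 = 183990000/1001 ≈ 183806.1938.
Complete frames: 183806.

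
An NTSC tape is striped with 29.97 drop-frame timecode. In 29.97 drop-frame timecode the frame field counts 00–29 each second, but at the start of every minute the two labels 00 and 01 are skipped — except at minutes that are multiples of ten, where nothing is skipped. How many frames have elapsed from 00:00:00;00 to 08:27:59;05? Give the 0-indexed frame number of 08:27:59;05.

As if non-drop at 30 labels/s: (8 × 3600 + 27 × 60 + 59) × 30 + 5 = 914375.
Minute boundaries passed: 507; those not divisible by 10: 507 − 50 = 457; dropped labels = 2 × 457 = 914.
Actual frame index = 914375 − 914 = 913461.

913461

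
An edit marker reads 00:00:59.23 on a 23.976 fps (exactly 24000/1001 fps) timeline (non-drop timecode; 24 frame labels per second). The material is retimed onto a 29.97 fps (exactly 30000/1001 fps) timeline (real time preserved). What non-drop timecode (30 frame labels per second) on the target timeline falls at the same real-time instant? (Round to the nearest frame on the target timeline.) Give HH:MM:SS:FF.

Source frame index: (0×3600 + 0×60 + 59) × 24 + 23 = 1439.
Real time: 1439 / (24000/1001) = 1440439/24000 s.
Target frame: (1440439/24000) × (30000/1001) = 7195/4 ≈ 1798.750 → 1799.
At 30 labels/s: frame 1799 → 00:00:59:29.

00:00:59:29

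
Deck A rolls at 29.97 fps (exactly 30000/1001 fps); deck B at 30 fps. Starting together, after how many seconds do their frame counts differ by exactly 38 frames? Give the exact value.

The gap grows by |30 − 30000/1001| = 30/1001 frames per second.
Time for a 38-frame gap: 38 ÷ (30/1001) = 19019/15 s.

19019/15 seconds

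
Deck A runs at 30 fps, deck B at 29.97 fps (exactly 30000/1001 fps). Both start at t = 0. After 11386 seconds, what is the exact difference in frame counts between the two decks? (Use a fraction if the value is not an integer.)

341580/1001 frames

A emits 30 × 11386 = 341580 frames; B emits 30000/1001 × 11386 = 341580000/1001.
Difference = 341580/1001 frames (≈ 341.2388); B is behind A.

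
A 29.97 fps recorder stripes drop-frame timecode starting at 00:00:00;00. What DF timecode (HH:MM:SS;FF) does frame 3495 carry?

00:01:56;17

Ten DF minutes hold 17982 frames, so frame 3495 lies in block 0 (frames 0–17981) with 3495 frames into that block.
The block's first minute is 1800 frames and the rest 1798 each; 3495 frames reaches minute 1, so 0 × 18 + 1 × 2 = 2 labels have been skipped so far.
Adding those back, label number 3495 + 2 = 3497 at 30 labels/s is 116 s + 17 f = 0 h 1 min 56 s frame 17, i.e. 00:01:56;17.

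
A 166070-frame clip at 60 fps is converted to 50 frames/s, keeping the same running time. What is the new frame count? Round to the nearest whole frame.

138392 frames

Frames at target rate = 166070 × (50) / (60) = 415175/3 ≈ 138391.667.
Nearest whole frame: 138392.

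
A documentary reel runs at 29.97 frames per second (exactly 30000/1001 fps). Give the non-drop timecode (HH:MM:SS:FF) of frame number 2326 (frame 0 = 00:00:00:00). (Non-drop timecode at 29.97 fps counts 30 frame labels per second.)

00:01:17:16

2326 ÷ 30 = 77 full seconds, remainder 16 frames.
77 s = 0 h 1 min 17 s.
Timecode: 00:01:17:16.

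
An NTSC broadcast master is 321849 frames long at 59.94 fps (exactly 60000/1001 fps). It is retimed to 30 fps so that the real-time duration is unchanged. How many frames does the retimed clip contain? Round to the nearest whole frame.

Frames at target rate = 321849 × (30) / (60000/1001) = 322170849/2000 ≈ 161085.424.
Nearest whole frame: 161085.

161085 frames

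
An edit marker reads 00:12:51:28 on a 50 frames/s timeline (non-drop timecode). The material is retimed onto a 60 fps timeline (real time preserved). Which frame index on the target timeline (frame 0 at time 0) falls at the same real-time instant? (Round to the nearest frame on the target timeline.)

Source frame index: (0×3600 + 12×60 + 51) × 50 + 28 = 38578.
Real time: 38578 / (50) = 19289/25 s.
Target frame: (19289/25) × (60) = 231468/5 ≈ 46293.600 → 46294.

frame 46294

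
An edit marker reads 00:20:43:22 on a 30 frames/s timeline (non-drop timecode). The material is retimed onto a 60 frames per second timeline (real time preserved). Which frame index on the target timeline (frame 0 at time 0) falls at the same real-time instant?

Source frame index: (0×3600 + 20×60 + 43) × 30 + 22 = 37312.
Real time: 37312 / (30) = 18656/15 s.
Target frame: (18656/15) × (60) = 74624.

frame 74624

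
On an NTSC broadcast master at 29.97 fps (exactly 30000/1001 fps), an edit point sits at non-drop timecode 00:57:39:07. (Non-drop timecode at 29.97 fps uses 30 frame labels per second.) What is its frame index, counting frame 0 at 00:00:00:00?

Total seconds to the label: (0 × 3600 + 57 × 60 + 39) = 3459.
Frame index = 3459 × 30 + 7 = 103777.

103777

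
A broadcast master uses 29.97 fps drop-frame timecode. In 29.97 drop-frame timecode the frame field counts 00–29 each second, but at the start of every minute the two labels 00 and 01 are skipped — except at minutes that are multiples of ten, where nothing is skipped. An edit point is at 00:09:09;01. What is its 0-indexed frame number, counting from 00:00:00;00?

16453

Complete 10-minute blocks: 0, each 17982 frames → 0.
Remaining 9 whole minutes in the current block: 1800 + 8 × 1798 = 16184 frames.
Within the current minute: 9 × 30 + 1 − 2 = 269 (labels ;00/;01 skipped at this minute). Total = 0 + 16184 + 269 = 16453.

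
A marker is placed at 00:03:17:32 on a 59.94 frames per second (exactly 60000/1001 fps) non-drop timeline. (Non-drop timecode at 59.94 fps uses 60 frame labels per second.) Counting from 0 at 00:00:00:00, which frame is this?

11852

Total seconds to the label: (0 × 3600 + 3 × 60 + 17) = 197.
Frame index = 197 × 60 + 32 = 11852.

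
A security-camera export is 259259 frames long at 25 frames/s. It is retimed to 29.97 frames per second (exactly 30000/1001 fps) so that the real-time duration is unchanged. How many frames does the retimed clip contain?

Target frames = source frames × (target rate / source rate) = 259259 × (30000/1001)/(25) = 259259 × 1200/1001 = 310800.

310800 frames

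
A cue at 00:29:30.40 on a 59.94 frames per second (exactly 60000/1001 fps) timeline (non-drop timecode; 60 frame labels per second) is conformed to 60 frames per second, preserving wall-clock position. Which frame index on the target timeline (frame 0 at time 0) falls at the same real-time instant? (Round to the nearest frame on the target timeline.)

Source frame index: (0×3600 + 29×60 + 30) × 60 + 40 = 106240.
Real time: 106240 / (60000/1001) = 664664/375 s.
Target frame: (664664/375) × (60) = 2658656/25 ≈ 106346.240 → 106346.

frame 106346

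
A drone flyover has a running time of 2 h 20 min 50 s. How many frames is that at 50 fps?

2 h 20 min 50 s = 8450 s.
Frames = 8450 × 50 = 422500.

422500 frames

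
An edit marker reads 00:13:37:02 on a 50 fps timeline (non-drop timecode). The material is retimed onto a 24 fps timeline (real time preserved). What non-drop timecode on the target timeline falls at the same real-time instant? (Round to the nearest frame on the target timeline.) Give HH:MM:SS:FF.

00:13:37:01

Source frame index: (0×3600 + 13×60 + 37) × 50 + 2 = 40852.
Real time: 40852 / (50) = 20426/25 s.
Target frame: (20426/25) × (24) = 490224/25 ≈ 19608.960 → 19609.
At 24 labels/s: frame 19609 → 00:13:37:01.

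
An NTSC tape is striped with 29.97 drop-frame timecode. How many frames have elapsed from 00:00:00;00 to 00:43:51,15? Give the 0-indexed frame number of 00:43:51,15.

78867

As if non-drop at 30 labels/s: (0 × 3600 + 43 × 60 + 51) × 30 + 15 = 78945.
Minute boundaries passed: 43; those not divisible by 10: 43 − 4 = 39; dropped labels = 2 × 39 = 78.
Actual frame index = 78945 − 78 = 78867.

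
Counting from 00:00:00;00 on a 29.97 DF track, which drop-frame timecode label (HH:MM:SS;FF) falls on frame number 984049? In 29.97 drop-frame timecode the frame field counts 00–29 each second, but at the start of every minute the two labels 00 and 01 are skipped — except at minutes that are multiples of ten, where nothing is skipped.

Each 10-minute DF block holds 10 × 60 × 30 − 9 × 2 = 17982 frames. 984049 ÷ 17982 → 54 full blocks, remainder 13021.
Within the partial block the first minute is 1800 frames and each further minute 1798, so 7 further minute boundaries passed. Total skipped labels = 18 × 54 + 2 × 7 = 986.
Non-drop label index = 984049 + 986 = 985035; at 30 labels/s that is 09:07:14:15, i.e. DF 09:07:14;15.

09:07:14;15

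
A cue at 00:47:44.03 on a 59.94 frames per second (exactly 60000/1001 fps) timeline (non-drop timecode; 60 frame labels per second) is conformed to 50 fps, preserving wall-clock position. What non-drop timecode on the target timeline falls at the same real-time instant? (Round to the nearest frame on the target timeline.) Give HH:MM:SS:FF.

00:47:46:46

Source frame index: (0×3600 + 47×60 + 44) × 60 + 3 = 171843.
Real time: 171843 / (60000/1001) = 57338281/20000 s.
Target frame: (57338281/20000) × (50) = 57338281/400 ≈ 143345.703 → 143346.
At 50 labels/s: frame 143346 → 00:47:46:46.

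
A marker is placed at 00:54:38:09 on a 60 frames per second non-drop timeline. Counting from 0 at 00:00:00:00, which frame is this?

Total seconds to the label: (0 × 3600 + 54 × 60 + 38) = 3278.
Frame index = 3278 × 60 + 9 = 196689.

frame 196689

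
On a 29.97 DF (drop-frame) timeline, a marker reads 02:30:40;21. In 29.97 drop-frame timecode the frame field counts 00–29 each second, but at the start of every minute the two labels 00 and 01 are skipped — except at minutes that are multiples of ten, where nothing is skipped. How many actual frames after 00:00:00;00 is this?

270951

Complete 10-minute blocks: 15, each 17982 frames → 269730.
Remaining 0 whole minutes in the current block: 0 frames.
Within the current minute: 40 × 30 + 21 = 1221. Total = 269730 + 0 + 1221 = 270951.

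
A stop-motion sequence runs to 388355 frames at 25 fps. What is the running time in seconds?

Running time = 388355 / (25) = 15534.2 s.

15534.2 seconds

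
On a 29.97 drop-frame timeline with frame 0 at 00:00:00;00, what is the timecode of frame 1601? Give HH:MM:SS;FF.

Ten DF minutes hold 17982 frames, so frame 1601 lies in block 0 (frames 0–17981) with 1601 frames into that block.
The block's first minute is 1800 frames and the rest 1798 each; 1601 frames reaches minute 0, so 0 × 18 + 0 × 2 = 0 labels have been skipped so far.
Adding those back, label number 1601 + 0 = 1601 at 30 labels/s is 53 s + 11 f = 0 h 0 min 53 s frame 11, i.e. 00:00:53;11.

00:00:53;11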